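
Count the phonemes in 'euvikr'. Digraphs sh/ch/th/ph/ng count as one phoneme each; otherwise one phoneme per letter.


Parsing 'euvikr' greedily, digraphs first:
  'e' -> vowel phoneme (phonemes so far: 1)
  'u' -> vowel phoneme (phonemes so far: 2)
  'v' -> consonant phoneme (phonemes so far: 3)
  'i' -> vowel phoneme (phonemes so far: 4)
  'k' -> consonant phoneme (phonemes so far: 5)
  'r' -> consonant phoneme (phonemes so far: 6)
Total phonemes: 6

6


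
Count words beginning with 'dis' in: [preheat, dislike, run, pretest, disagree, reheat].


Checking each word for prefix 'dis':
  'preheat' -> no (count: 0)
  'dislike' -> YES, starts with 'dis' (count: 1)
  'run' -> no (count: 1)
  'pretest' -> no (count: 1)
  'disagree' -> YES, starts with 'dis' (count: 2)
  'reheat' -> no (count: 2)
Total with prefix 'dis': 2

2


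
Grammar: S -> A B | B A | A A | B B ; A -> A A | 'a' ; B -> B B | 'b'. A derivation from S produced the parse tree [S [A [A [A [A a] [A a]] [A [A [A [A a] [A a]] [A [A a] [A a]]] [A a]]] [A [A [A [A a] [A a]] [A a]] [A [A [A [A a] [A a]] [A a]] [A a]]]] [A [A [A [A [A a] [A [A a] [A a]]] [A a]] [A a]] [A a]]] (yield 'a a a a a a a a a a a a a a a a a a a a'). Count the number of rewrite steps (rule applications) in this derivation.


Every bracketed nonterminal node [X ...] in the tree is produced by exactly one rule application.
Reading the tree off as a leftmost derivation:
  Step 1: S  =>  A A   (applied S -> A A)
  Step 2: A A  =>  A A A   (applied A -> A A)
  Step 3: A A A  =>  A A A A   (applied A -> A A)
  Step 4: A A A A  =>  A A A A A   (applied A -> A A)
  Step 5: A A A A A  =>  a A A A A   (applied A -> a)
  Step 6: a A A A A  =>  a a A A A   (applied A -> a)
  Step 7: a a A A A  =>  a a A A A A   (applied A -> A A)
  Step 8: a a A A A A  =>  a a A A A A A   (applied A -> A A)
  Step 9: a a A A A A A  =>  a a A A A A A A   (applied A -> A A)
  Step 10: a a A A A A A A  =>  a a a A A A A A   (applied A -> a)
  Step 11: a a a A A A A A  =>  a a a a A A A A   (applied A -> a)
  Step 12: a a a a A A A A  =>  a a a a A A A A A   (applied A -> A A)
  Step 13: a a a a A A A A A  =>  a a a a a A A A A   (applied A -> a)
  Step 14: a a a a a A A A A  =>  a a a a a a A A A   (applied A -> a)
  Step 15: a a a a a a A A A  =>  a a a a a a a A A   (applied A -> a)
  Step 16: a a a a a a a A A  =>  a a a a a a a A A A   (applied A -> A A)
  Step 17: a a a a a a a A A A  =>  a a a a a a a A A A A   (applied A -> A A)
  Step 18: a a a a a a a A A A A  =>  a a a a a a a A A A A A   (applied A -> A A)
  Step 19: a a a a a a a A A A A A  =>  a a a a a a a a A A A A   (applied A -> a)
  Step 20: a a a a a a a a A A A A  =>  a a a a a a a a a A A A   (applied A -> a)
  Step 21: a a a a a a a a a A A A  =>  a a a a a a a a a a A A   (applied A -> a)
  Step 22: a a a a a a a a a a A A  =>  a a a a a a a a a a A A A   (applied A -> A A)
  Step 23: a a a a a a a a a a A A A  =>  a a a a a a a a a a A A A A   (applied A -> A A)
  Step 24: a a a a a a a a a a A A A A  =>  a a a a a a a a a a A A A A A   (applied A -> A A)
  Step 25: a a a a a a a a a a A A A A A  =>  a a a a a a a a a a a A A A A   (applied A -> a)
  Step 26: a a a a a a a a a a a A A A A  =>  a a a a a a a a a a a a A A A   (applied A -> a)
  Step 27: a a a a a a a a a a a a A A A  =>  a a a a a a a a a a a a a A A   (applied A -> a)
  Step 28: a a a a a a a a a a a a a A A  =>  a a a a a a a a a a a a a a A   (applied A -> a)
  Step 29: a a a a a a a a a a a a a a A  =>  a a a a a a a a a a a a a a A A   (applied A -> A A)
  Step 30: a a a a a a a a a a a a a a A A  =>  a a a a a a a a a a a a a a A A A   (applied A -> A A)
  Step 31: a a a a a a a a a a a a a a A A A  =>  a a a a a a a a a a a a a a A A A A   (applied A -> A A)
  Step 32: a a a a a a a a a a a a a a A A A A  =>  a a a a a a a a a a a a a a A A A A A   (applied A -> A A)
  Step 33: a a a a a a a a a a a a a a A A A A A  =>  a a a a a a a a a a a a a a a A A A A   (applied A -> a)
  Step 34: a a a a a a a a a a a a a a a A A A A  =>  a a a a a a a a a a a a a a a A A A A A   (applied A -> A A)
  Step 35: a a a a a a a a a a a a a a a A A A A A  =>  a a a a a a a a a a a a a a a a A A A A   (applied A -> a)
  Step 36: a a a a a a a a a a a a a a a a A A A A  =>  a a a a a a a a a a a a a a a a a A A A   (applied A -> a)
  Step 37: a a a a a a a a a a a a a a a a a A A A  =>  a a a a a a a a a a a a a a a a a a A A   (applied A -> a)
  Step 38: a a a a a a a a a a a a a a a a a a A A  =>  a a a a a a a a a a a a a a a a a a a A   (applied A -> a)
  Step 39: a a a a a a a a a a a a a a a a a a a A  =>  a a a a a a a a a a a a a a a a a a a a   (applied A -> a)
Final yield: a a a a a a a a a a a a a a a a a a a a
Total rewrite steps: 39

39


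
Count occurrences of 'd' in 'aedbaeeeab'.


Scanning 'aedbaeeeab' for 'd':
  Position 2: 'd' -> MATCH (count: 1)
Total occurrences of 'd': 1

1


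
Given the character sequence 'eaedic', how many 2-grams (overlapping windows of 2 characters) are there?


String 'eaedic' has length L = 6.
Number of overlapping n-grams = L - n + 1
Substituting: 6 - 2 + 1 = 5

5


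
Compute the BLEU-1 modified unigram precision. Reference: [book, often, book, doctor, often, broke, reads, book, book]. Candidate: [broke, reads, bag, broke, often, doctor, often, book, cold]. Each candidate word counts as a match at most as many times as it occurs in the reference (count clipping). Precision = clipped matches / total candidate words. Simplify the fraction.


Reference word counts: {'book': 4, 'broke': 1, 'doctor': 1, 'often': 2, 'reads': 1}
Checking each candidate word (with clipping):
  'broke' -> in reference (ref count 1, used 1/1) -> match (matches: 1)
  'reads' -> in reference (ref count 1, used 1/1) -> match (matches: 2)
  'bag' -> not in reference -> no match (matches: 2)
  'broke' -> ref count 1 already used up (1/1) -> clipped, no match (matches: 2)
  'often' -> in reference (ref count 2, used 1/2) -> match (matches: 3)
  'doctor' -> in reference (ref count 1, used 1/1) -> match (matches: 4)
  'often' -> in reference (ref count 2, used 2/2) -> match (matches: 5)
  'book' -> in reference (ref count 4, used 1/4) -> match (matches: 6)
  'cold' -> not in reference -> no match (matches: 6)
Clipped matches: 6, Candidate length: 9
Precision = 6/9 = 2/3

2/3


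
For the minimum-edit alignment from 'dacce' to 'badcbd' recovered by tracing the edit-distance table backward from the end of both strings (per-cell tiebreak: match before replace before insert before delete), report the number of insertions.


Edit distance = 4. Backtracking from cell (5, 6) with preference match > replace > insert > delete,
then listing the resulting alignment 'dacce' -> 'badcbd' left to right:
  Step 1: replace d->b
  Step 2: keep 'a'
  Step 3: insert 'd' [insertion #1]
  Step 4: keep 'c'
  Step 5: replace c->b
  Step 6: replace e->d
Total insertions: 1

1


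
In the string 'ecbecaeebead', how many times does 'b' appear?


Scanning 'ecbecaeebead' for 'b':
  Position 2: 'b' -> MATCH (count: 1)
  Position 8: 'b' -> MATCH (count: 2)
Total occurrences of 'b': 2

2


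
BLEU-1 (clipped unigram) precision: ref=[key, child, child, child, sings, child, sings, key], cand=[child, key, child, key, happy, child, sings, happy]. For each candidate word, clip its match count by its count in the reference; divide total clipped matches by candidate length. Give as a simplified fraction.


Reference word counts: {'child': 4, 'key': 2, 'sings': 2}
Checking each candidate word (with clipping):
  'child' -> in reference (ref count 4, used 1/4) -> match (matches: 1)
  'key' -> in reference (ref count 2, used 1/2) -> match (matches: 2)
  'child' -> in reference (ref count 4, used 2/4) -> match (matches: 3)
  'key' -> in reference (ref count 2, used 2/2) -> match (matches: 4)
  'happy' -> not in reference -> no match (matches: 4)
  'child' -> in reference (ref count 4, used 3/4) -> match (matches: 5)
  'sings' -> in reference (ref count 2, used 1/2) -> match (matches: 6)
  'happy' -> not in reference -> no match (matches: 6)
Clipped matches: 6, Candidate length: 8
Precision = 6/8 = 3/4

3/4


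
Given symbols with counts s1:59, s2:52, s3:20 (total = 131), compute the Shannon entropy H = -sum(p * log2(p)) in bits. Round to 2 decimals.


Computing entropy H = -sum(p_i * log2(p_i)):
  s1: p = 59/131 = 0.4504, -p*log2(p) = 0.5183
  s2: p = 52/131 = 0.3969, -p*log2(p) = 0.5291
  s3: p = 20/131 = 0.1527, -p*log2(p) = 0.4140
H = sum of terms = 1.4614
Rounded to 2 decimals: 1.46

1.46


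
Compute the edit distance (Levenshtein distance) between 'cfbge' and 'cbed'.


Building DP table for s1='cfbge' (len 5) and s2='cbed' (len 4):
       c  b  e  d
    0  1  2  3  4
  c 1  0  1  2  3
  f 2  1  1  2  3
  b 3  2  1  2  3
  g 4  3  2  2  3
  e 5  4  3  2  3
Edit distance = dp[5][4] = 3

3


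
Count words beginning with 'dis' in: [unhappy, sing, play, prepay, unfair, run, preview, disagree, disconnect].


Checking each word for prefix 'dis':
  'unhappy' -> no (count: 0)
  'sing' -> no (count: 0)
  'play' -> no (count: 0)
  'prepay' -> no (count: 0)
  'unfair' -> no (count: 0)
  'run' -> no (count: 0)
  'preview' -> no (count: 0)
  'disagree' -> YES, starts with 'dis' (count: 1)
  'disconnect' -> YES, starts with 'dis' (count: 2)
Total with prefix 'dis': 2

2


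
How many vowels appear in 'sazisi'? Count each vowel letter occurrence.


Scanning each character of 'sazisi':
  Position 1: 's' -> consonant (running count: 0)
  Position 2: 'a' -> vowel (running count: 1)
  Position 3: 'z' -> consonant (running count: 1)
  Position 4: 'i' -> vowel (running count: 2)
  Position 5: 's' -> consonant (running count: 2)
  Position 6: 'i' -> vowel (running count: 3)
Total vowels: 3

3


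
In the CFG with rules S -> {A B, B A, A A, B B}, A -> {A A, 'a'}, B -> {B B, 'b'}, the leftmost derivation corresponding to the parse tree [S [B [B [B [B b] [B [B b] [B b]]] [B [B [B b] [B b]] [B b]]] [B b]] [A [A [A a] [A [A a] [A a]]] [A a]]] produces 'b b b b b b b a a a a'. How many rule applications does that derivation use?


Every bracketed nonterminal node [X ...] in the tree is produced by exactly one rule application.
Reading the tree off as a leftmost derivation:
  Step 1: S  =>  B A   (applied S -> B A)
  Step 2: B A  =>  B B A   (applied B -> B B)
  Step 3: B B A  =>  B B B A   (applied B -> B B)
  Step 4: B B B A  =>  B B B B A   (applied B -> B B)
  Step 5: B B B B A  =>  b B B B A   (applied B -> b)
  Step 6: b B B B A  =>  b B B B B A   (applied B -> B B)
  Step 7: b B B B B A  =>  b b B B B A   (applied B -> b)
  Step 8: b b B B B A  =>  b b b B B A   (applied B -> b)
  Step 9: b b b B B A  =>  b b b B B B A   (applied B -> B B)
  Step 10: b b b B B B A  =>  b b b B B B B A   (applied B -> B B)
  Step 11: b b b B B B B A  =>  b b b b B B B A   (applied B -> b)
  Step 12: b b b b B B B A  =>  b b b b b B B A   (applied B -> b)
  Step 13: b b b b b B B A  =>  b b b b b b B A   (applied B -> b)
  Step 14: b b b b b b B A  =>  b b b b b b b A   (applied B -> b)
  Step 15: b b b b b b b A  =>  b b b b b b b A A   (applied A -> A A)
  Step 16: b b b b b b b A A  =>  b b b b b b b A A A   (applied A -> A A)
  Step 17: b b b b b b b A A A  =>  b b b b b b b a A A   (applied A -> a)
  Step 18: b b b b b b b a A A  =>  b b b b b b b a A A A   (applied A -> A A)
  Step 19: b b b b b b b a A A A  =>  b b b b b b b a a A A   (applied A -> a)
  Step 20: b b b b b b b a a A A  =>  b b b b b b b a a a A   (applied A -> a)
  Step 21: b b b b b b b a a a A  =>  b b b b b b b a a a a   (applied A -> a)
Final yield: b b b b b b b a a a a
Total rewrite steps: 21

21


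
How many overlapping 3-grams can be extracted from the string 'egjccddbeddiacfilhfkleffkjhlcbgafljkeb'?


String 'egjccddbeddiacfilhfkleffkjhlcbgafljkeb' has length L = 38.
Number of overlapping n-grams = L - n + 1
Substituting: 38 - 3 + 1 = 36

36


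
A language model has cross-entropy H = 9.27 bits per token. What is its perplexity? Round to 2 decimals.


Perplexity formula: PP = 2^H
H = 9.27
PP = 2^9.27
Decompose: 2^9.27 = 2^9 * 2^0.27
2^9 = 512, 2^0.27 ~ 1.2058078
PP ~ 512 * 1.2058078 = 617.3735936
Rounded to 2 decimals: 617.37

617.37


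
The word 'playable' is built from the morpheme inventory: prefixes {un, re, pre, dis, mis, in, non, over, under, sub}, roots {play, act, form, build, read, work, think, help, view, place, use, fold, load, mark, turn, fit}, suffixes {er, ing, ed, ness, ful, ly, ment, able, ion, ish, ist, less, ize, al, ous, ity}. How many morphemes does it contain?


Segmenting 'playable' against the inventory:
  'play' -> root (morpheme 1)
  'able' -> suffix (morpheme 2)
Total morphemes: 2

2


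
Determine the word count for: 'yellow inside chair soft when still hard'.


Counting words by splitting on spaces:
  Word 1: 'yellow'
  Word 2: 'inside'
  Word 3: 'chair'
  Word 4: 'soft'
  Word 5: 'when'
  Word 6: 'still'
  Word 7: 'hard'
Total words: 7

7


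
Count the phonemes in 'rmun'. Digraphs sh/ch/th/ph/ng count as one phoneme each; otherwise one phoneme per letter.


Parsing 'rmun' greedily, digraphs first:
  'r' -> consonant phoneme (phonemes so far: 1)
  'm' -> consonant phoneme (phonemes so far: 2)
  'u' -> vowel phoneme (phonemes so far: 3)
  'n' -> consonant phoneme (phonemes so far: 4)
Total phonemes: 4

4


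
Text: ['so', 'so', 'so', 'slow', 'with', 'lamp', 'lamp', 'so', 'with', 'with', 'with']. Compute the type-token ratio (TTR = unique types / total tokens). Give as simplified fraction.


Tokens: 11
Unique types: ('lamp', 'slow', 'so', 'with') = 4
TTR = 4/11
Already in lowest terms.

4/11


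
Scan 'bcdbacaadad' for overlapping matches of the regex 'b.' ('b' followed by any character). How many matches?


Pattern: b. means 'b' followed by any character.
Scanning 'bcdbacaadad' position-by-position:
  Pos 0: window 'bc' -> MATCH
  Pos 1: window 'cd' -> no
  Pos 2: window 'db' -> no
  Pos 3: window 'ba' -> MATCH
  Pos 4: window 'ac' -> no
  Pos 5: window 'ca' -> no
  Pos 6: window 'aa' -> no
  Pos 7: window 'ad' -> no
  Pos 8: window 'da' -> no
  Pos 9: window 'ad' -> no
  Pos 10: window 'd' -> no
Total matches: 2

2


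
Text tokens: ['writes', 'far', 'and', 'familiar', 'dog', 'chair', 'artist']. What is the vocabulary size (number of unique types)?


Listing all tokens and tracking unique types:
  Token 1: 'writes' -> NEW (unique so far: 1)
  Token 2: 'far' -> NEW (unique so far: 2)
  Token 3: 'and' -> NEW (unique so far: 3)
  Token 4: 'familiar' -> NEW (unique so far: 4)
  Token 5: 'dog' -> NEW (unique so far: 5)
  Token 6: 'chair' -> NEW (unique so far: 6)
  Token 7: 'artist' -> NEW (unique so far: 7)
Unique types: ('and', 'artist', 'chair', 'dog', 'familiar', 'far', 'writes')
Vocabulary size: 7

7


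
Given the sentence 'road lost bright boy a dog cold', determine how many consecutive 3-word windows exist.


Word trigrams from [7] words:
  Trigram 1: (road lost bright)
  Trigram 2: (lost bright boy)
  Trigram 3: (bright boy a)
  Trigram 4: (boy a dog)
  Trigram 5: (a dog cold)
Total word trigrams: 7 - 2 = 5

5


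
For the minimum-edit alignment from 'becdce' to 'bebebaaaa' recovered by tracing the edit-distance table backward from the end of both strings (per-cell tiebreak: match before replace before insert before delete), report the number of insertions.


Edit distance = 7. Backtracking from cell (6, 9) with preference match > replace > insert > delete,
then listing the resulting alignment 'becdce' -> 'bebebaaaa' left to right:
  Step 1: insert 'b' [insertion #1]
  Step 2: insert 'e' [insertion #2]
  Step 3: keep 'b'
  Step 4: keep 'e'
  Step 5: insert 'b' [insertion #3]
  Step 6: replace c->a
  Step 7: replace d->a
  Step 8: replace c->a
  Step 9: replace e->a
Total insertions: 3

3


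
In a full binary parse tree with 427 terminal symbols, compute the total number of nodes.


Leaf nodes (terminals): 427
Internal nodes = n - 1 = 427 - 1 = 426
Total = leaves + internal = 427 + 426 = 853

853


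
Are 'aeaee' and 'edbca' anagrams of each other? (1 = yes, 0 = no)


Sort characters of 'aeaee': 'aaeee'
Sort characters of 'edbca': 'abcde'
Sorted forms differ -> they are NOT anagrams
Result: 0

0


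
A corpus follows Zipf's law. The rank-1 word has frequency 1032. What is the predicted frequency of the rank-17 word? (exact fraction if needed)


Zipf's law: freq(rank) = f1 / rank
f1 = 1032, rank = 17
freq = 1032 / 17
GCD(1032, 17) = 1
Simplified: 1032/17

1032/17


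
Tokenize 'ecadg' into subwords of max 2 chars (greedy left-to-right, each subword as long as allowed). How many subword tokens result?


'ecadg' has 5 characters.
Chunking with max size 2:
  Chunk 1: 'ec' (positions 0-1)
  Chunk 2: 'ad' (positions 2-3)
  Chunk 3: 'g' (positions 4-4)
Total chunks: ceil(5 / 2) = 3

3


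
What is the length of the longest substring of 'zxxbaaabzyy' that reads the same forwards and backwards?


Scanning 'zxxbaaabzyy' for palindromic substrings.
Substring at positions 3-7: 'baaab'.
Check: reverse('baaab') = 'baaab' -> palindrome confirmed.
Neighbouring characters ('x' / 'z') break symmetry, so it cannot extend further.
No longer palindromic substring exists; longest length = 5

5


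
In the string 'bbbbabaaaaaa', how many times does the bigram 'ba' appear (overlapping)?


Scanning 'bbbbabaaaaaa' for bigram 'ba':
  Position 0: 'bb' -> no
  Position 1: 'bb' -> no
  Position 2: 'bb' -> no
  Position 3: 'ba' -> MATCH
  Position 4: 'ab' -> no
  Position 5: 'ba' -> MATCH
  Position 6: 'aa' -> no
  Position 7: 'aa' -> no
  Position 8: 'aa' -> no
  Position 9: 'aa' -> no
  Position 10: 'aa' -> no
Total matches: 2

2


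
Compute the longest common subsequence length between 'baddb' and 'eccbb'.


DP table for LCS of 'baddb' and 'eccbb':
       e  c  c  b  b
    0  0  0  0  0  0
  b 0  0  0  0  1  1
  a 0  0  0  0  1  1
  d 0  0  0  0  1  1
  d 0  0  0  0  1  1
  b 0  0  0  0  1  2
LCS: 'bb'
LCS length = 2

2


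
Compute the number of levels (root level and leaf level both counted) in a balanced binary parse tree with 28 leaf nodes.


In a balanced binary tree with n leaves the deepest leaf is ceil(log2(n)) edges below the root,
so counting node levels inclusive of root and leaves gives ceil(log2(n)) + 1 levels.
log2(28) = 4.8074
ceil(4.8074) = 5
levels = 5 + 1 = 6

6


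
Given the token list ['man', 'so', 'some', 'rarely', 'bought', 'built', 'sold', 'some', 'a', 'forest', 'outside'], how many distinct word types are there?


Listing all tokens and tracking unique types:
  Token 1: 'man' -> NEW (unique so far: 1)
  Token 2: 'so' -> NEW (unique so far: 2)
  Token 3: 'some' -> NEW (unique so far: 3)
  Token 4: 'rarely' -> NEW (unique so far: 4)
  Token 5: 'bought' -> NEW (unique so far: 5)
  Token 6: 'built' -> NEW (unique so far: 6)
  Token 7: 'sold' -> NEW (unique so far: 7)
  Token 8: 'some' -> duplicate (unique so far: 7)
  Token 9: 'a' -> NEW (unique so far: 8)
  Token 10: 'forest' -> NEW (unique so far: 9)
  Token 11: 'outside' -> NEW (unique so far: 10)
Unique types: ('a', 'bought', 'built', 'forest', 'man', 'outside', 'rarely', 'so', 'sold', 'some')
Vocabulary size: 10

10


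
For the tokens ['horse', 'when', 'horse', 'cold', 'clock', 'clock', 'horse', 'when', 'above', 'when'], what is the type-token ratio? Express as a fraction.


Tokens: 10
Unique types: ('above', 'clock', 'cold', 'horse', 'when') = 5
TTR = 5/10
Simplify: divide both by 5 -> 1/2
TTR = 1/2

1/2


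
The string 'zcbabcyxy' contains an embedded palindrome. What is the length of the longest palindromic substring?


Scanning 'zcbabcyxy' for palindromic substrings.
Substring at positions 1-5: 'cbabc'.
Check: reverse('cbabc') = 'cbabc' -> palindrome confirmed.
Neighbouring characters ('z' / 'y') break symmetry, so it cannot extend further.
No longer palindromic substring exists; longest length = 5

5


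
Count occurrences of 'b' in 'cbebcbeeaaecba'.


Scanning 'cbebcbeeaaecba' for 'b':
  Position 1: 'b' -> MATCH (count: 1)
  Position 3: 'b' -> MATCH (count: 2)
  Position 5: 'b' -> MATCH (count: 3)
  Position 12: 'b' -> MATCH (count: 4)
Total occurrences of 'b': 4

4


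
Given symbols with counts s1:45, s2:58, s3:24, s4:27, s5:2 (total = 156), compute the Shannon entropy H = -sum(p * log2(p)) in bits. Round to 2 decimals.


Computing entropy H = -sum(p_i * log2(p_i)):
  s1: p = 45/156 = 0.2885, -p*log2(p) = 0.5174
  s2: p = 58/156 = 0.3718, -p*log2(p) = 0.5307
  s3: p = 24/156 = 0.1538, -p*log2(p) = 0.4155
  s4: p = 27/156 = 0.1731, -p*log2(p) = 0.4380
  s5: p = 2/156 = 0.0128, -p*log2(p) = 0.0806
H = sum of terms = 1.9822
Rounded to 2 decimals: 1.98

1.98


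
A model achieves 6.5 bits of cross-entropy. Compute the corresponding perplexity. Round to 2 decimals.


Perplexity formula: PP = 2^H
H = 6.5
PP = 2^6.5
Decompose: 2^6.5 = 2^6 * 2^0.5 = 2^6 * sqrt(2)
2^6 = 64, sqrt(2) ~ 1.4142136
PP ~ 64 * 1.4142136 = 90.5096704
Rounded to 2 decimals: 90.51

90.51


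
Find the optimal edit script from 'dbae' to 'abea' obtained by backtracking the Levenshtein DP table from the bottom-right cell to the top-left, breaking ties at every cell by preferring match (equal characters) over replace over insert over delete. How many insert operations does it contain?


Edit distance = 3. Backtracking from cell (4, 4) with preference match > replace > insert > delete,
then listing the resulting alignment 'dbae' -> 'abea' left to right:
  Step 1: replace d->a
  Step 2: keep 'b'
  Step 3: replace a->e
  Step 4: replace e->a
Total insertions: 0

0


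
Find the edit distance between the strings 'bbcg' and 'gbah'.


Building DP table for s1='bbcg' (len 4) and s2='gbah' (len 4):
       g  b  a  h
    0  1  2  3  4
  b 1  1  1  2  3
  b 2  2  1  2  3
  c 3  3  2  2  3
  g 4  3  3  3  3
Edit distance = dp[4][4] = 3

3


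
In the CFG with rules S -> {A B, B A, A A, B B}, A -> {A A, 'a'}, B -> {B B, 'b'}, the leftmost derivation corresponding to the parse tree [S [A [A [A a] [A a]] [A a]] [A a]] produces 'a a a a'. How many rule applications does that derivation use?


Every bracketed nonterminal node [X ...] in the tree is produced by exactly one rule application.
Reading the tree off as a leftmost derivation:
  Step 1: S  =>  A A   (applied S -> A A)
  Step 2: A A  =>  A A A   (applied A -> A A)
  Step 3: A A A  =>  A A A A   (applied A -> A A)
  Step 4: A A A A  =>  a A A A   (applied A -> a)
  Step 5: a A A A  =>  a a A A   (applied A -> a)
  Step 6: a a A A  =>  a a a A   (applied A -> a)
  Step 7: a a a A  =>  a a a a   (applied A -> a)
Final yield: a a a a
Total rewrite steps: 7

7


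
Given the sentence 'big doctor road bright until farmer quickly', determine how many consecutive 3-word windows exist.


Word trigrams from [7] words:
  Trigram 1: (big doctor road)
  Trigram 2: (doctor road bright)
  Trigram 3: (road bright until)
  Trigram 4: (bright until farmer)
  Trigram 5: (until farmer quickly)
Total word trigrams: 7 - 2 = 5

5


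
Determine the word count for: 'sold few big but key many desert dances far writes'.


Counting words by splitting on spaces:
  Word 1: 'sold'
  Word 2: 'few'
  Word 3: 'big'
  Word 4: 'but'
  Word 5: 'key'
  Word 6: 'many'
  Word 7: 'desert'
  Word 8: 'dances'
  Word 9: 'far'
  Word 10: 'writes'
Total words: 10

10


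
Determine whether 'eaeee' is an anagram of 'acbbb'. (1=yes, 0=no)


Sort characters of 'eaeee': 'aeeee'
Sort characters of 'acbbb': 'abbbc'
Sorted forms differ -> they are NOT anagrams
Result: 0

0


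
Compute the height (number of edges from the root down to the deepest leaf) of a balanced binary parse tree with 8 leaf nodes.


In a balanced binary tree with n leaves the deepest leaf is ceil(log2(n)) edges below the root.
log2(8) = 3.0000
ceil(3.0000) = 3
height (edges) = 3

3


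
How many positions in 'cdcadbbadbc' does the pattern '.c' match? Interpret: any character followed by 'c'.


Pattern: .c means any character followed by 'c'.
Scanning 'cdcadbbadbc' position-by-position:
  Pos 0: window 'cd' -> no
  Pos 1: window 'dc' -> MATCH
  Pos 2: window 'ca' -> no
  Pos 3: window 'ad' -> no
  Pos 4: window 'db' -> no
  Pos 5: window 'bb' -> no
  Pos 6: window 'ba' -> no
  Pos 7: window 'ad' -> no
  Pos 8: window 'db' -> no
  Pos 9: window 'bc' -> MATCH
  Pos 10: window 'c' -> no
Total matches: 2

2


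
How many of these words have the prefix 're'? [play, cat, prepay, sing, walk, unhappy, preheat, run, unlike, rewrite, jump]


Checking each word for prefix 're':
  'play' -> no (count: 0)
  'cat' -> no (count: 0)
  'prepay' -> no (count: 0)
  'sing' -> no (count: 0)
  'walk' -> no (count: 0)
  'unhappy' -> no (count: 0)
  'preheat' -> no (count: 0)
  'run' -> no (count: 0)
  'unlike' -> no (count: 0)
  'rewrite' -> YES, starts with 're' (count: 1)
  'jump' -> no (count: 1)
Total with prefix 're': 1

1


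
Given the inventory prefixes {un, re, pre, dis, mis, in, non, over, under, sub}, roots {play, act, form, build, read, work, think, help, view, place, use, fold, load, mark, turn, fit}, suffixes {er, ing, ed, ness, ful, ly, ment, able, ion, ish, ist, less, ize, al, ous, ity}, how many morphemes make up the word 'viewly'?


Segmenting 'viewly' against the inventory:
  'view' -> root (morpheme 1)
  'ly' -> suffix (morpheme 2)
Total morphemes: 2

2


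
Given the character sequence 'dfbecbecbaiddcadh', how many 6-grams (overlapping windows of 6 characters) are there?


String 'dfbecbecbaiddcadh' has length L = 17.
Number of overlapping n-grams = L - n + 1
Substituting: 17 - 6 + 1 = 12

12


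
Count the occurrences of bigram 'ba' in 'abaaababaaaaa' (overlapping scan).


Scanning 'abaaababaaaaa' for bigram 'ba':
  Position 0: 'ab' -> no
  Position 1: 'ba' -> MATCH
  Position 2: 'aa' -> no
  Position 3: 'aa' -> no
  Position 4: 'ab' -> no
  Position 5: 'ba' -> MATCH
  Position 6: 'ab' -> no
  Position 7: 'ba' -> MATCH
  Position 8: 'aa' -> no
  Position 9: 'aa' -> no
  Position 10: 'aa' -> no
  Position 11: 'aa' -> no
Total matches: 3

3


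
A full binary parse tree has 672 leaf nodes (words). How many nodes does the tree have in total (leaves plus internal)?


Leaf nodes (terminals): 672
Internal nodes = n - 1 = 672 - 1 = 671
Total = leaves + internal = 672 + 671 = 1343

1343


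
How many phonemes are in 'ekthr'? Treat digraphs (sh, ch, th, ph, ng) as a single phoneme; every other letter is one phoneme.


Parsing 'ekthr' greedily, digraphs first:
  'e' -> vowel phoneme (phonemes so far: 1)
  'k' -> consonant phoneme (phonemes so far: 2)
  'th' -> digraph (1 consonant phoneme) (phonemes so far: 3)
  'r' -> consonant phoneme (phonemes so far: 4)
Total phonemes: 4

4


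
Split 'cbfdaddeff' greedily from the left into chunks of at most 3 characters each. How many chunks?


'cbfdaddeff' has 10 characters.
Chunking with max size 3:
  Chunk 1: 'cbf' (positions 0-2)
  Chunk 2: 'dad' (positions 3-5)
  Chunk 3: 'def' (positions 6-8)
  Chunk 4: 'f' (positions 9-9)
Total chunks: ceil(10 / 3) = 4

4


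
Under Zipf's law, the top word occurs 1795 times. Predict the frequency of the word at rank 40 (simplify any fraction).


Zipf's law: freq(rank) = f1 / rank
f1 = 1795, rank = 40
freq = 1795 / 40
GCD(1795, 40) = 5
Simplified: 359/8

359/8


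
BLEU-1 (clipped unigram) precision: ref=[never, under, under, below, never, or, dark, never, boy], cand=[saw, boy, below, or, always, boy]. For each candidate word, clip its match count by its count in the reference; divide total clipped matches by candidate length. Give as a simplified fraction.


Reference word counts: {'below': 1, 'boy': 1, 'dark': 1, 'never': 3, 'or': 1, 'under': 2}
Checking each candidate word (with clipping):
  'saw' -> not in reference -> no match (matches: 0)
  'boy' -> in reference (ref count 1, used 1/1) -> match (matches: 1)
  'below' -> in reference (ref count 1, used 1/1) -> match (matches: 2)
  'or' -> in reference (ref count 1, used 1/1) -> match (matches: 3)
  'always' -> not in reference -> no match (matches: 3)
  'boy' -> ref count 1 already used up (1/1) -> clipped, no match (matches: 3)
Clipped matches: 3, Candidate length: 6
Precision = 3/6 = 1/2

1/2


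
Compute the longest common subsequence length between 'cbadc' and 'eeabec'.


DP table for LCS of 'cbadc' and 'eeabec':
       e  e  a  b  e  c
    0  0  0  0  0  0  0
  c 0  0  0  0  0  0  1
  b 0  0  0  0  1  1  1
  a 0  0  0  1  1  1  1
  d 0  0  0  1  1  1  1
  c 0  0  0  1  1  1  2
LCS: 'bc'
LCS length = 2

2


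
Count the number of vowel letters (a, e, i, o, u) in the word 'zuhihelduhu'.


Scanning each character of 'zuhihelduhu':
  Position 1: 'z' -> consonant (running count: 0)
  Position 2: 'u' -> vowel (running count: 1)
  Position 3: 'h' -> consonant (running count: 1)
  Position 4: 'i' -> vowel (running count: 2)
  Position 5: 'h' -> consonant (running count: 2)
  Position 6: 'e' -> vowel (running count: 3)
  Position 7: 'l' -> consonant (running count: 3)
  Position 8: 'd' -> consonant (running count: 3)
  Position 9: 'u' -> vowel (running count: 4)
  Position 10: 'h' -> consonant (running count: 4)
  Position 11: 'u' -> vowel (running count: 5)
Total vowels: 5

5


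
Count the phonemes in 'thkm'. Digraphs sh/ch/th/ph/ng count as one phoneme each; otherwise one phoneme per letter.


Parsing 'thkm' greedily, digraphs first:
  'th' -> digraph (1 consonant phoneme) (phonemes so far: 1)
  'k' -> consonant phoneme (phonemes so far: 2)
  'm' -> consonant phoneme (phonemes so far: 3)
Total phonemes: 3

3


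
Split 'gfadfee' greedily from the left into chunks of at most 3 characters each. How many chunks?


'gfadfee' has 7 characters.
Chunking with max size 3:
  Chunk 1: 'gfa' (positions 0-2)
  Chunk 2: 'dfe' (positions 3-5)
  Chunk 3: 'e' (positions 6-6)
Total chunks: ceil(7 / 3) = 3

3


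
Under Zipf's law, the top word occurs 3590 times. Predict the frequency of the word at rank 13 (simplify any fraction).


Zipf's law: freq(rank) = f1 / rank
f1 = 3590, rank = 13
freq = 3590 / 13
GCD(3590, 13) = 1
Simplified: 3590/13

3590/13


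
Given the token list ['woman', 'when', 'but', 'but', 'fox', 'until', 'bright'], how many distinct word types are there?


Listing all tokens and tracking unique types:
  Token 1: 'woman' -> NEW (unique so far: 1)
  Token 2: 'when' -> NEW (unique so far: 2)
  Token 3: 'but' -> NEW (unique so far: 3)
  Token 4: 'but' -> duplicate (unique so far: 3)
  Token 5: 'fox' -> NEW (unique so far: 4)
  Token 6: 'until' -> NEW (unique so far: 5)
  Token 7: 'bright' -> NEW (unique so far: 6)
Unique types: ('bright', 'but', 'fox', 'until', 'when', 'woman')
Vocabulary size: 6

6


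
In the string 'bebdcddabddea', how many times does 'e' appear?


Scanning 'bebdcddabddea' for 'e':
  Position 1: 'e' -> MATCH (count: 1)
  Position 11: 'e' -> MATCH (count: 2)
Total occurrences of 'e': 2

2


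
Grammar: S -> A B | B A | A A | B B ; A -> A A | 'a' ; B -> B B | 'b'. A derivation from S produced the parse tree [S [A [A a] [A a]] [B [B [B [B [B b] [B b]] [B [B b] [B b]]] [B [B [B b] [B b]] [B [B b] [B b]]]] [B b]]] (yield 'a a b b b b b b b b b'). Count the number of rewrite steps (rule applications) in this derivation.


Every bracketed nonterminal node [X ...] in the tree is produced by exactly one rule application.
Reading the tree off as a leftmost derivation:
  Step 1: S  =>  A B   (applied S -> A B)
  Step 2: A B  =>  A A B   (applied A -> A A)
  Step 3: A A B  =>  a A B   (applied A -> a)
  Step 4: a A B  =>  a a B   (applied A -> a)
  Step 5: a a B  =>  a a B B   (applied B -> B B)
  Step 6: a a B B  =>  a a B B B   (applied B -> B B)
  Step 7: a a B B B  =>  a a B B B B   (applied B -> B B)
  Step 8: a a B B B B  =>  a a B B B B B   (applied B -> B B)
  Step 9: a a B B B B B  =>  a a b B B B B   (applied B -> b)
  Step 10: a a b B B B B  =>  a a b b B B B   (applied B -> b)
  Step 11: a a b b B B B  =>  a a b b B B B B   (applied B -> B B)
  Step 12: a a b b B B B B  =>  a a b b b B B B   (applied B -> b)
  Step 13: a a b b b B B B  =>  a a b b b b B B   (applied B -> b)
  Step 14: a a b b b b B B  =>  a a b b b b B B B   (applied B -> B B)
  Step 15: a a b b b b B B B  =>  a a b b b b B B B B   (applied B -> B B)
  Step 16: a a b b b b B B B B  =>  a a b b b b b B B B   (applied B -> b)
  Step 17: a a b b b b b B B B  =>  a a b b b b b b B B   (applied B -> b)
  Step 18: a a b b b b b b B B  =>  a a b b b b b b B B B   (applied B -> B B)
  Step 19: a a b b b b b b B B B  =>  a a b b b b b b b B B   (applied B -> b)
  Step 20: a a b b b b b b b B B  =>  a a b b b b b b b b B   (applied B -> b)
  Step 21: a a b b b b b b b b B  =>  a a b b b b b b b b b   (applied B -> b)
Final yield: a a b b b b b b b b b
Total rewrite steps: 21

21


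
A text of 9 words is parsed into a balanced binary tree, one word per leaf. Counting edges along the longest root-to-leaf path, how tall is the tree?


In a balanced binary tree with n leaves the deepest leaf is ceil(log2(n)) edges below the root.
log2(9) = 3.1699
ceil(3.1699) = 4
height (edges) = 4

4


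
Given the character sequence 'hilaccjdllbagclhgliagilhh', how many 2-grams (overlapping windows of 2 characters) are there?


String 'hilaccjdllbagclhgliagilhh' has length L = 25.
Number of overlapping n-grams = L - n + 1
Substituting: 25 - 2 + 1 = 24

24


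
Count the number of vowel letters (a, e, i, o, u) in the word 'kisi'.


Scanning each character of 'kisi':
  Position 1: 'k' -> consonant (running count: 0)
  Position 2: 'i' -> vowel (running count: 1)
  Position 3: 's' -> consonant (running count: 1)
  Position 4: 'i' -> vowel (running count: 2)
Total vowels: 2

2


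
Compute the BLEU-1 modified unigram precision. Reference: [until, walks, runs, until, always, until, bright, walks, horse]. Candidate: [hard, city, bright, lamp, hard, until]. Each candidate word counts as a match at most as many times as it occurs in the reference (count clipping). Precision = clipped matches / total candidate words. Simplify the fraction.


Reference word counts: {'always': 1, 'bright': 1, 'horse': 1, 'runs': 1, 'until': 3, 'walks': 2}
Checking each candidate word (with clipping):
  'hard' -> not in reference -> no match (matches: 0)
  'city' -> not in reference -> no match (matches: 0)
  'bright' -> in reference (ref count 1, used 1/1) -> match (matches: 1)
  'lamp' -> not in reference -> no match (matches: 1)
  'hard' -> not in reference -> no match (matches: 1)
  'until' -> in reference (ref count 3, used 1/3) -> match (matches: 2)
Clipped matches: 2, Candidate length: 6
Precision = 2/6 = 1/3

1/3


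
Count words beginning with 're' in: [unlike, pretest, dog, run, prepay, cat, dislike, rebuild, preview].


Checking each word for prefix 're':
  'unlike' -> no (count: 0)
  'pretest' -> no (count: 0)
  'dog' -> no (count: 0)
  'run' -> no (count: 0)
  'prepay' -> no (count: 0)
  'cat' -> no (count: 0)
  'dislike' -> no (count: 0)
  'rebuild' -> YES, starts with 're' (count: 1)
  'preview' -> no (count: 1)
Total with prefix 're': 1

1


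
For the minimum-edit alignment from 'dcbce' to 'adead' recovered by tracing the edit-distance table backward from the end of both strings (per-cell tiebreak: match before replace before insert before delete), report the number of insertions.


Edit distance = 5. Backtracking from cell (5, 5) with preference match > replace > insert > delete,
then listing the resulting alignment 'dcbce' -> 'adead' left to right:
  Step 1: replace d->a
  Step 2: replace c->d
  Step 3: replace b->e
  Step 4: replace c->a
  Step 5: replace e->d
Total insertions: 0

0


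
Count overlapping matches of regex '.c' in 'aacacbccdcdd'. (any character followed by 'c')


Pattern: .c means any character followed by 'c'.
Scanning 'aacacbccdcdd' position-by-position:
  Pos 0: window 'aa' -> no
  Pos 1: window 'ac' -> MATCH
  Pos 2: window 'ca' -> no
  Pos 3: window 'ac' -> MATCH
  Pos 4: window 'cb' -> no
  Pos 5: window 'bc' -> MATCH
  Pos 6: window 'cc' -> MATCH
  Pos 7: window 'cd' -> no
  Pos 8: window 'dc' -> MATCH
  Pos 9: window 'cd' -> no
  Pos 10: window 'dd' -> no
  Pos 11: window 'd' -> no
Total matches: 5

5


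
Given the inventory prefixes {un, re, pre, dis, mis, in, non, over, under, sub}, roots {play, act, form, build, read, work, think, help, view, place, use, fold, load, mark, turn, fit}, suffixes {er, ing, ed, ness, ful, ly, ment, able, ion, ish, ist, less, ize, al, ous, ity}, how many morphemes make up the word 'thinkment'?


Segmenting 'thinkment' against the inventory:
  'think' -> root (morpheme 1)
  'ment' -> suffix (morpheme 2)
Total morphemes: 2

2


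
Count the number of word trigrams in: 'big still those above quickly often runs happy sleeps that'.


Word trigrams from [10] words:
  Trigram 1: (big still those)
  Trigram 2: (still those above)
  Trigram 3: (those above quickly)
  Trigram 4: (above quickly often)
  Trigram 5: (quickly often runs)
  Trigram 6: (often runs happy)
  Trigram 7: (runs happy sleeps)
  Trigram 8: (happy sleeps that)
Total word trigrams: 10 - 2 = 8

8


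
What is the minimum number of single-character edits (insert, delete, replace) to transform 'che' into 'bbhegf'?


Building DP table for s1='che' (len 3) and s2='bbhegf' (len 6):
       b  b  h  e  g  f
    0  1  2  3  4  5  6
  c 1  1  2  3  4  5  6
  h 2  2  2  2  3  4  5
  e 3  3  3  3  2  3  4
Edit distance = dp[3][6] = 4

4


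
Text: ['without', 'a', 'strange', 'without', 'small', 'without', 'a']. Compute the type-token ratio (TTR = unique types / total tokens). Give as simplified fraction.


Tokens: 7
Unique types: ('a', 'small', 'strange', 'without') = 4
TTR = 4/7
Already in lowest terms.

4/7


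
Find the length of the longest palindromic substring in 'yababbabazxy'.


Scanning 'yababbabazxy' for palindromic substrings.
Substring at positions 1-8: 'ababbaba'.
Check: reverse('ababbaba') = 'ababbaba' -> palindrome confirmed.
Neighbouring characters ('y' / 'z') break symmetry, so it cannot extend further.
No longer palindromic substring exists; longest length = 8

8


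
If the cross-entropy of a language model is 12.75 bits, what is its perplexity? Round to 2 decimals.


Perplexity formula: PP = 2^H
H = 12.75
PP = 2^12.75
Decompose: 2^12.75 = 2^12 * 2^0.75
2^12 = 4096, 2^0.75 ~ 1.6817928
PP ~ 4096 * 1.6817928 = 6888.6233088
Rounded to 2 decimals: 6888.62

6888.62


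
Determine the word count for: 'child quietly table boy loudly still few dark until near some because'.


Counting words by splitting on spaces:
  Word 1: 'child'
  Word 2: 'quietly'
  Word 3: 'table'
  Word 4: 'boy'
  Word 5: 'loudly'
  Word 6: 'still'
  Word 7: 'few'
  Word 8: 'dark'
  Word 9: 'until'
  Word 10: 'near'
  Word 11: 'some'
  Word 12: 'because'
Total words: 12

12


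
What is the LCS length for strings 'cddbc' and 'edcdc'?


DP table for LCS of 'cddbc' and 'edcdc':
       e  d  c  d  c
    0  0  0  0  0  0
  c 0  0  0  1  1  1
  d 0  0  1  1  2  2
  d 0  0  1  1  2  2
  b 0  0  1  1  2  2
  c 0  0  1  2  2  3
LCS: 'cdc'
LCS length = 3

3


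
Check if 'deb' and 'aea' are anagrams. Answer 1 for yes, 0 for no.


Sort characters of 'deb': 'bde'
Sort characters of 'aea': 'aae'
Sorted forms differ -> they are NOT anagrams
Result: 0

0


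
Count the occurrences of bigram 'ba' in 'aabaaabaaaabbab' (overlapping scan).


Scanning 'aabaaabaaaabbab' for bigram 'ba':
  Position 0: 'aa' -> no
  Position 1: 'ab' -> no
  Position 2: 'ba' -> MATCH
  Position 3: 'aa' -> no
  Position 4: 'aa' -> no
  Position 5: 'ab' -> no
  Position 6: 'ba' -> MATCH
  Position 7: 'aa' -> no
  Position 8: 'aa' -> no
  Position 9: 'aa' -> no
  Position 10: 'ab' -> no
  Position 11: 'bb' -> no
  Position 12: 'ba' -> MATCH
  Position 13: 'ab' -> no
Total matches: 3

3


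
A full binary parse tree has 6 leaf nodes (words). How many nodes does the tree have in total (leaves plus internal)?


Leaf nodes (terminals): 6
Internal nodes = n - 1 = 6 - 1 = 5
Total = leaves + internal = 6 + 5 = 11

11


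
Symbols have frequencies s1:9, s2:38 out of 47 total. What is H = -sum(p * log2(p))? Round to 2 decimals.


Computing entropy H = -sum(p_i * log2(p_i)):
  s1: p = 9/47 = 0.1915, -p*log2(p) = 0.4566
  s2: p = 38/47 = 0.8085, -p*log2(p) = 0.2479
H = sum of terms = 0.7045
Rounded to 2 decimals: 0.70

0.70
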